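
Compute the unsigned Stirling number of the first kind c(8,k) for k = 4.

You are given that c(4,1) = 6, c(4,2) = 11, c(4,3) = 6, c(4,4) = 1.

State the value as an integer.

6769

r5: T_5,1=4×6+0=24; T_5,2=4×11+6=50; T_5,3=4×6+11=35; T_5,4=4×1+6=10
r6: T_6,2=5×50+24=274; T_6,3=5×35+50=225; T_6,4=5×10+35=85
r7: T_7,3=6×225+274=1624; T_7,4=6×85+225=735
r8: T_8,4=7×735+1624=6769
Read c(8,4) = 6769.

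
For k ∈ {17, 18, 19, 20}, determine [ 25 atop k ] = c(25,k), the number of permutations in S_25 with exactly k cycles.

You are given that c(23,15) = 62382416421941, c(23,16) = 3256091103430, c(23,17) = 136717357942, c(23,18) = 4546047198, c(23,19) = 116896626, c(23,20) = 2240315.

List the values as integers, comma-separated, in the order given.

i=24: T(24,16)=62382416421941+23·3256091103430=137272511800831 | T(24,17)=3256091103430+23·136717357942=6400590336096 | T(24,18)=136717357942+23·4546047198=241276443496 | T(24,19)=4546047198+23·116896626=7234669596 | T(24,20)=116896626+23·2240315=168423871
i=25: T(25,17)=137272511800831+24·6400590336096=290886679867135 | T(25,18)=6400590336096+24·241276443496=12191224980000 | T(25,19)=241276443496+24·7234669596=414908513800 | T(25,20)=7234669596+24·168423871=11276842500
Read c(25,17) = 290886679867135, c(25,18) = 12191224980000, c(25,19) = 414908513800, c(25,20) = 11276842500.

290886679867135, 12191224980000, 414908513800, 11276842500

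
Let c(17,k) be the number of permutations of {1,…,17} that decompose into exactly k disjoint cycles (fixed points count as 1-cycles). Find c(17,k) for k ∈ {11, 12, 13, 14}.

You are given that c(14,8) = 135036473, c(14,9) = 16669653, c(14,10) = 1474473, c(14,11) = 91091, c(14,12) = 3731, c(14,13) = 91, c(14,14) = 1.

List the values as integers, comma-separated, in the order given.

2185031420, 156952432, 8394022, 323680

@15  (15,9):16669653·14+135036473→368411615, (15,10):1474473·14+16669653→37312275, (15,11):91091·14+1474473→2749747, (15,12):3731·14+91091→143325, (15,13):91·14+3731→5005, (15,14):1·14+91→105
@16  (16,10):37312275·15+368411615→928095740, (16,11):2749747·15+37312275→78558480, (16,12):143325·15+2749747→4899622, (16,13):5005·15+143325→218400, (16,14):105·15+5005→6580
@17  (17,11):78558480·16+928095740→2185031420, (17,12):4899622·16+78558480→156952432, (17,13):218400·16+4899622→8394022, (17,14):6580·16+218400→323680
Read c(17,11) = 2185031420, c(17,12) = 156952432, c(17,13) = 8394022, c(17,14) = 323680.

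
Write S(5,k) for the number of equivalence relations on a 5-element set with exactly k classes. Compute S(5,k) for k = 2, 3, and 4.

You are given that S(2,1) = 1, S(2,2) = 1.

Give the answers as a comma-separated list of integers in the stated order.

15, 25, 10

i=3: T(3,1)=0+1·1=1 | T(3,2)=1+2·1=3 | T(3,3)=1+3·0=1
i=4: T(4,1)=0+1·1=1 | T(4,2)=1+2·3=7 | T(4,3)=3+3·1=6 | T(4,4)=1+4·0=1
i=5: T(5,2)=1+2·7=15 | T(5,3)=7+3·6=25 | T(5,4)=6+4·1=10
Read S(5,2) = 15, S(5,3) = 25, S(5,4) = 10.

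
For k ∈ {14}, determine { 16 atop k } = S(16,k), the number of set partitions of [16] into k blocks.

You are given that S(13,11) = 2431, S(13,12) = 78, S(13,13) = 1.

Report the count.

6020

r14: T_14,12=12×78+2431=3367; T_14,13=13×1+78=91; T_14,14=14×0+1=1
r15: T_15,13=13×91+3367=4550; T_15,14=14×1+91=105
r16: T_16,14=14×105+4550=6020
Read S(16,14) = 6020.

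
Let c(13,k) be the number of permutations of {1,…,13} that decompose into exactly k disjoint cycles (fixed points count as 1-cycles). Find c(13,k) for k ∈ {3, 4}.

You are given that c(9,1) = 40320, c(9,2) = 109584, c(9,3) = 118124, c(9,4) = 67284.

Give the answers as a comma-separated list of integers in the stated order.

[10] T[10,1]:9*40320+0=362880 · T[10,2]:9*109584+40320=1026576 · T[10,3]:9*118124+109584=1172700 · T[10,4]:9*67284+118124=723680
[11] T[11,1]:10*362880+0=3628800 · T[11,2]:10*1026576+362880=10628640 · T[11,3]:10*1172700+1026576=12753576 · T[11,4]:10*723680+1172700=8409500
[12] T[12,2]:11*10628640+3628800=120543840 · T[12,3]:11*12753576+10628640=150917976 · T[12,4]:11*8409500+12753576=105258076
[13] T[13,3]:12*150917976+120543840=1931559552 · T[13,4]:12*105258076+150917976=1414014888
Read c(13,3) = 1931559552, c(13,4) = 1414014888.

1931559552, 1414014888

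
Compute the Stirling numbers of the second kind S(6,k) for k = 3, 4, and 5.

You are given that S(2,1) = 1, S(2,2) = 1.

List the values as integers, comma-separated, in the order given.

@3  (3,1):1·1+0→1, (3,2):1·2+1→3, (3,3):0·3+1→1
@4  (4,1):1·1+0→1, (4,2):3·2+1→7, (4,3):1·3+3→6, (4,4):0·4+1→1
@5  (5,2):7·2+1→15, (5,3):6·3+7→25, (5,4):1·4+6→10, (5,5):0·5+1→1
@6  (6,3):25·3+15→90, (6,4):10·4+25→65, (6,5):1·5+10→15
Read S(6,3) = 90, S(6,4) = 65, S(6,5) = 15.

90, 65, 15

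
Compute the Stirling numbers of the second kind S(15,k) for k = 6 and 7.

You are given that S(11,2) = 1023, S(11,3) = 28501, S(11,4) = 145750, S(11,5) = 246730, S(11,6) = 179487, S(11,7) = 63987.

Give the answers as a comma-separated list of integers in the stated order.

row 12: T[12][3]=3·28501+1023=86526  T[12][4]=4·145750+28501=611501  T[12][5]=5·246730+145750=1379400  T[12][6]=6·179487+246730=1323652  T[12][7]=7·63987+179487=627396
row 13: T[13][4]=4·611501+86526=2532530  T[13][5]=5·1379400+611501=7508501  T[13][6]=6·1323652+1379400=9321312  T[13][7]=7·627396+1323652=5715424
row 14: T[14][5]=5·7508501+2532530=40075035  T[14][6]=6·9321312+7508501=63436373  T[14][7]=7·5715424+9321312=49329280
row 15: T[15][6]=6·63436373+40075035=420693273  T[15][7]=7·49329280+63436373=408741333
Read S(15,6) = 420693273, S(15,7) = 408741333.

420693273, 408741333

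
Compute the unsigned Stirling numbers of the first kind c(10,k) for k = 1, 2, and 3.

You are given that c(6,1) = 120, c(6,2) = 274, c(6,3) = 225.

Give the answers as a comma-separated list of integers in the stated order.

i=7: T(7,1)=0+6·120=720 | T(7,2)=120+6·274=1764 | T(7,3)=274+6·225=1624
i=8: T(8,1)=0+7·720=5040 | T(8,2)=720+7·1764=13068 | T(8,3)=1764+7·1624=13132
i=9: T(9,1)=0+8·5040=40320 | T(9,2)=5040+8·13068=109584 | T(9,3)=13068+8·13132=118124
i=10: T(10,1)=0+9·40320=362880 | T(10,2)=40320+9·109584=1026576 | T(10,3)=109584+9·118124=1172700
Read c(10,1) = 362880, c(10,2) = 1026576, c(10,3) = 1172700.

362880, 1026576, 1172700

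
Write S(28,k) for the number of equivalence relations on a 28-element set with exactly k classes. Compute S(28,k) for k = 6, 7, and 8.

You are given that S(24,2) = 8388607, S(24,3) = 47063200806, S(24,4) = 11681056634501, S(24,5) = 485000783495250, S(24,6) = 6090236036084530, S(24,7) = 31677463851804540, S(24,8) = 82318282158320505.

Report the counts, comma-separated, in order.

r25: T_25,3=3×47063200806+8388607=141197991025; T_25,4=4×11681056634501+47063200806=46771289738810; T_25,5=5×485000783495250+11681056634501=2436684974110751; T_25,6=6×6090236036084530+485000783495250=37026417000002430; T_25,7=7×31677463851804540+6090236036084530=227832482998716310; T_25,8=8×82318282158320505+31677463851804540=690223721118368580
r26: T_26,4=4×46771289738810+141197991025=187226356946265; T_26,5=5×2436684974110751+46771289738810=12230196160292565; T_26,6=6×37026417000002430+2436684974110751=224595186974125331; T_26,7=7×227832482998716310+37026417000002430=1631853797991016600; T_26,8=8×690223721118368580+227832482998716310=5749622251945664950
r27: T_27,5=5×12230196160292565+187226356946265=61338207158409090; T_27,6=6×224595186974125331+12230196160292565=1359801318005044551; T_27,7=7×1631853797991016600+224595186974125331=11647571772911241531; T_27,8=8×5749622251945664950+1631853797991016600=47628831813556336200
r28: T_28,6=6×1359801318005044551+61338207158409090=8220146115188676396; T_28,7=7×11647571772911241531+1359801318005044551=82892803728383735268; T_28,8=8×47628831813556336200+11647571772911241531=392678226281361931131
Read S(28,6) = 8220146115188676396, S(28,7) = 82892803728383735268, S(28,8) = 392678226281361931131.

8220146115188676396, 82892803728383735268, 392678226281361931131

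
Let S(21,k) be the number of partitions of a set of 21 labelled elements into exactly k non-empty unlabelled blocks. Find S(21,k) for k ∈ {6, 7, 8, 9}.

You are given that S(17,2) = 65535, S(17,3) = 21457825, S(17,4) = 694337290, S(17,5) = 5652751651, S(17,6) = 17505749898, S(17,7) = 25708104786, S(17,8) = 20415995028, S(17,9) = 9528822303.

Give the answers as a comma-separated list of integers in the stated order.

26585679462804, 82310957214948, 132511015347084, 123272476465204

r18: T_18,3=3×21457825+65535=64439010; T_18,4=4×694337290+21457825=2798806985; T_18,5=5×5652751651+694337290=28958095545; T_18,6=6×17505749898+5652751651=110687251039; T_18,7=7×25708104786+17505749898=197462483400; T_18,8=8×20415995028+25708104786=189036065010; T_18,9=9×9528822303+20415995028=106175395755
r19: T_19,4=4×2798806985+64439010=11259666950; T_19,5=5×28958095545+2798806985=147589284710; T_19,6=6×110687251039+28958095545=693081601779; T_19,7=7×197462483400+110687251039=1492924634839; T_19,8=8×189036065010+197462483400=1709751003480; T_19,9=9×106175395755+189036065010=1144614626805
r20: T_20,5=5×147589284710+11259666950=749206090500; T_20,6=6×693081601779+147589284710=4306078895384; T_20,7=7×1492924634839+693081601779=11143554045652; T_20,8=8×1709751003480+1492924634839=15170932662679; T_20,9=9×1144614626805+1709751003480=12011282644725
r21: T_21,6=6×4306078895384+749206090500=26585679462804; T_21,7=7×11143554045652+4306078895384=82310957214948; T_21,8=8×15170932662679+11143554045652=132511015347084; T_21,9=9×12011282644725+15170932662679=123272476465204
Read S(21,6) = 26585679462804, S(21,7) = 82310957214948, S(21,8) = 132511015347084, S(21,9) = 123272476465204.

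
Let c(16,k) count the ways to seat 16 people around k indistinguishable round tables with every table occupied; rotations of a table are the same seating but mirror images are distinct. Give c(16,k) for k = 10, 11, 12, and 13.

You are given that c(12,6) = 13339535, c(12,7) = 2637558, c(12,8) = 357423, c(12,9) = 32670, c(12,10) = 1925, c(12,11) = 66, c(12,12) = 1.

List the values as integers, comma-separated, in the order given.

928095740, 78558480, 4899622, 218400

@13  (13,7):2637558·12+13339535→44990231, (13,8):357423·12+2637558→6926634, (13,9):32670·12+357423→749463, (13,10):1925·12+32670→55770, (13,11):66·12+1925→2717, (13,12):1·12+66→78, (13,13):0·12+1→1
@14  (14,8):6926634·13+44990231→135036473, (14,9):749463·13+6926634→16669653, (14,10):55770·13+749463→1474473, (14,11):2717·13+55770→91091, (14,12):78·13+2717→3731, (14,13):1·13+78→91
@15  (15,9):16669653·14+135036473→368411615, (15,10):1474473·14+16669653→37312275, (15,11):91091·14+1474473→2749747, (15,12):3731·14+91091→143325, (15,13):91·14+3731→5005
@16  (16,10):37312275·15+368411615→928095740, (16,11):2749747·15+37312275→78558480, (16,12):143325·15+2749747→4899622, (16,13):5005·15+143325→218400
Read c(16,10) = 928095740, c(16,11) = 78558480, c(16,12) = 4899622, c(16,13) = 218400.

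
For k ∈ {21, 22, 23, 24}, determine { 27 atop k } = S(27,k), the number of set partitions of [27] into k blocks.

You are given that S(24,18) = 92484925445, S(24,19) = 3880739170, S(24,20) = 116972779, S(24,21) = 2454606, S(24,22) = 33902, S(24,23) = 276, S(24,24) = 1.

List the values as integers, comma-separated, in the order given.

row 25: T[25][19]=19·3880739170+92484925445=166218969675  T[25][20]=20·116972779+3880739170=6220194750  T[25][21]=21·2454606+116972779=168519505  T[25][22]=22·33902+2454606=3200450  T[25][23]=23·276+33902=40250  T[25][24]=24·1+276=300
row 26: T[26][20]=20·6220194750+166218969675=290622864675  T[26][21]=21·168519505+6220194750=9759104355  T[26][22]=22·3200450+168519505=238929405  T[26][23]=23·40250+3200450=4126200  T[26][24]=24·300+40250=47450
row 27: T[27][21]=21·9759104355+290622864675=495564056130  T[27][22]=22·238929405+9759104355=15015551265  T[27][23]=23·4126200+238929405=333832005  T[27][24]=24·47450+4126200=5265000
Read S(27,21) = 495564056130, S(27,22) = 15015551265, S(27,23) = 333832005, S(27,24) = 5265000.

495564056130, 15015551265, 333832005, 5265000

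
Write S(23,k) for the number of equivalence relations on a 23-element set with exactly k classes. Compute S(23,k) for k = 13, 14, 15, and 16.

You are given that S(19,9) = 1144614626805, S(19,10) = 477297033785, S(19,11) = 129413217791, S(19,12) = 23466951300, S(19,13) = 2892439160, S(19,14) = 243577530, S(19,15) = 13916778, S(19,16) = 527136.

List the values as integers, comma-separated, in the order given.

@20  (20,10):477297033785·10+1144614626805→5917584964655, (20,11):129413217791·11+477297033785→1900842429486, (20,12):23466951300·12+129413217791→411016633391, (20,13):2892439160·13+23466951300→61068660380, (20,14):243577530·14+2892439160→6302524580, (20,15):13916778·15+243577530→452329200, (20,16):527136·16+13916778→22350954
@21  (21,11):1900842429486·11+5917584964655→26826851689001, (21,12):411016633391·12+1900842429486→6833042030178, (21,13):61068660380·13+411016633391→1204909218331, (21,14):6302524580·14+61068660380→149304004500, (21,15):452329200·15+6302524580→13087462580, (21,16):22350954·16+452329200→809944464
@22  (22,12):6833042030178·12+26826851689001→108823356051137, (22,13):1204909218331·13+6833042030178→22496861868481, (22,14):149304004500·14+1204909218331→3295165281331, (22,15):13087462580·15+149304004500→345615943200, (22,16):809944464·16+13087462580→26046574004
@23  (23,13):22496861868481·13+108823356051137→401282560341390, (23,14):3295165281331·14+22496861868481→68629175807115, (23,15):345615943200·15+3295165281331→8479404429331, (23,16):26046574004·16+345615943200→762361127264
Read S(23,13) = 401282560341390, S(23,14) = 68629175807115, S(23,15) = 8479404429331, S(23,16) = 762361127264.

401282560341390, 68629175807115, 8479404429331, 762361127264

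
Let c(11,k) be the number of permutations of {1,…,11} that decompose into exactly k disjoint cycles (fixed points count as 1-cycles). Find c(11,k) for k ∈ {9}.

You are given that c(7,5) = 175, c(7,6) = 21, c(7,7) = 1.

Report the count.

1320

row 8: T[8][6]=7·21+175=322  T[8][7]=7·1+21=28  T[8][8]=7·0+1=1
row 9: T[9][7]=8·28+322=546  T[9][8]=8·1+28=36  T[9][9]=8·0+1=1
row 10: T[10][8]=9·36+546=870  T[10][9]=9·1+36=45
row 11: T[11][9]=10·45+870=1320
Read c(11,9) = 1320.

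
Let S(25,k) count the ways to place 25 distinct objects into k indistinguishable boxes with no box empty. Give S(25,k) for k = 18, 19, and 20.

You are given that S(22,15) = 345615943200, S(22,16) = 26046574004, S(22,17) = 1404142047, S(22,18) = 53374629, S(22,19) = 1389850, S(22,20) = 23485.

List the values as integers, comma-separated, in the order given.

3275678594925, 166218969675, 6220194750

@23  (23,16):26046574004·16+345615943200→762361127264, (23,17):1404142047·17+26046574004→49916988803, (23,18):53374629·18+1404142047→2364885369, (23,19):1389850·19+53374629→79781779, (23,20):23485·20+1389850→1859550
@24  (24,17):49916988803·17+762361127264→1610949936915, (24,18):2364885369·18+49916988803→92484925445, (24,19):79781779·19+2364885369→3880739170, (24,20):1859550·20+79781779→116972779
@25  (25,18):92484925445·18+1610949936915→3275678594925, (25,19):3880739170·19+92484925445→166218969675, (25,20):116972779·20+3880739170→6220194750
Read S(25,18) = 3275678594925, S(25,19) = 166218969675, S(25,20) = 6220194750.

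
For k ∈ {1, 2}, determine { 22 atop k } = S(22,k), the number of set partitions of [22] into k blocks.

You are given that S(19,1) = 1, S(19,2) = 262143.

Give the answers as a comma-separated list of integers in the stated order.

r20: T_20,1=1×1+0=1; T_20,2=2×262143+1=524287
r21: T_21,1=1×1+0=1; T_21,2=2×524287+1=1048575
r22: T_22,1=1×1+0=1; T_22,2=2×1048575+1=2097151
Read S(22,1) = 1, S(22,2) = 2097151.

1, 2097151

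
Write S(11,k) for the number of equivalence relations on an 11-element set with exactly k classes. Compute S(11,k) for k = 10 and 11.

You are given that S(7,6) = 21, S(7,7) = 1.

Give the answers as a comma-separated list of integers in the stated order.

[8] T[8,7]:7*1+21=28 · T[8,8]:8*0+1=1
[9] T[9,8]:8*1+28=36 · T[9,9]:9*0+1=1
[10] T[10,9]:9*1+36=45 · T[10,10]:10*0+1=1
[11] T[11,10]:10*1+45=55 · T[11,11]:11*0+1=1
Read S(11,10) = 55, S(11,11) = 1.

55, 1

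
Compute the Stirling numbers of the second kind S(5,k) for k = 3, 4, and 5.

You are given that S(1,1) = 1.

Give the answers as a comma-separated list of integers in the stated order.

25, 10, 1

@2  (2,1):1·1+0→1, (2,2):0·2+1→1
@3  (3,1):1·1+0→1, (3,2):1·2+1→3, (3,3):0·3+1→1
@4  (4,2):3·2+1→7, (4,3):1·3+3→6, (4,4):0·4+1→1
@5  (5,3):6·3+7→25, (5,4):1·4+6→10, (5,5):0·5+1→1
Read S(5,3) = 25, S(5,4) = 10, S(5,5) = 1.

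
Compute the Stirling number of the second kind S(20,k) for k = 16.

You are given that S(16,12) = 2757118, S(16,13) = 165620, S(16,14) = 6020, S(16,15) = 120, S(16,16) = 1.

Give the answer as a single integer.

r17: T_17,13=13×165620+2757118=4910178; T_17,14=14×6020+165620=249900; T_17,15=15×120+6020=7820; T_17,16=16×1+120=136
r18: T_18,14=14×249900+4910178=8408778; T_18,15=15×7820+249900=367200; T_18,16=16×136+7820=9996
r19: T_19,15=15×367200+8408778=13916778; T_19,16=16×9996+367200=527136
r20: T_20,16=16×527136+13916778=22350954
Read S(20,16) = 22350954.

22350954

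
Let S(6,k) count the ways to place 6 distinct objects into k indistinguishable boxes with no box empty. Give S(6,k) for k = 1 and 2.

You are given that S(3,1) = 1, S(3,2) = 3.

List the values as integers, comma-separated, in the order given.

@4  (4,1):1·1+0→1, (4,2):3·2+1→7
@5  (5,1):1·1+0→1, (5,2):7·2+1→15
@6  (6,1):1·1+0→1, (6,2):15·2+1→31
Read S(6,1) = 1, S(6,2) = 31.

1, 31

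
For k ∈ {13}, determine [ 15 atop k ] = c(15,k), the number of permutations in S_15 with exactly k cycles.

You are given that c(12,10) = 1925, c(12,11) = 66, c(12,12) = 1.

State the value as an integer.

i=13: T(13,11)=1925+12·66=2717 | T(13,12)=66+12·1=78 | T(13,13)=1+12·0=1
i=14: T(14,12)=2717+13·78=3731 | T(14,13)=78+13·1=91
i=15: T(15,13)=3731+14·91=5005
Read c(15,13) = 5005.

5005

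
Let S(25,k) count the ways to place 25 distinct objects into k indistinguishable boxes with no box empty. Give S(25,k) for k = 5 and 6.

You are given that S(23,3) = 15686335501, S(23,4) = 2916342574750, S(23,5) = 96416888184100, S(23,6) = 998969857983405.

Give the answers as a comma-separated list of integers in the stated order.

2436684974110751, 37026417000002430

r24: T_24,4=4×2916342574750+15686335501=11681056634501; T_24,5=5×96416888184100+2916342574750=485000783495250; T_24,6=6×998969857983405+96416888184100=6090236036084530
r25: T_25,5=5×485000783495250+11681056634501=2436684974110751; T_25,6=6×6090236036084530+485000783495250=37026417000002430
Read S(25,5) = 2436684974110751, S(25,6) = 37026417000002430.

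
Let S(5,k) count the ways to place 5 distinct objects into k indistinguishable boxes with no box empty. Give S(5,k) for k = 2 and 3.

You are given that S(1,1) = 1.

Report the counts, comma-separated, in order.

15, 25

r2: T_2,1=1×1+0=1; T_2,2=2×0+1=1
r3: T_3,1=1×1+0=1; T_3,2=2×1+1=3; T_3,3=3×0+1=1
r4: T_4,1=1×1+0=1; T_4,2=2×3+1=7; T_4,3=3×1+3=6
r5: T_5,2=2×7+1=15; T_5,3=3×6+7=25
Read S(5,2) = 15, S(5,3) = 25.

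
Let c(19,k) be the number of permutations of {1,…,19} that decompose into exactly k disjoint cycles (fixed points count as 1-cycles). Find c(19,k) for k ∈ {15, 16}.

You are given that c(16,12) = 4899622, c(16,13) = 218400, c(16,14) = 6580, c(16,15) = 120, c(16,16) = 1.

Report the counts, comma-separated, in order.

i=17: T(17,13)=4899622+16·218400=8394022 | T(17,14)=218400+16·6580=323680 | T(17,15)=6580+16·120=8500 | T(17,16)=120+16·1=136
i=18: T(18,14)=8394022+17·323680=13896582 | T(18,15)=323680+17·8500=468180 | T(18,16)=8500+17·136=10812
i=19: T(19,15)=13896582+18·468180=22323822 | T(19,16)=468180+18·10812=662796
Read c(19,15) = 22323822, c(19,16) = 662796.

22323822, 662796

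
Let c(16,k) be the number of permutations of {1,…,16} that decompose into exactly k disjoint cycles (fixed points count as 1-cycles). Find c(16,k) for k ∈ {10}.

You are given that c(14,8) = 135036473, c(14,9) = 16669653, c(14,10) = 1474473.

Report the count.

[15] T[15,9]:14*16669653+135036473=368411615 · T[15,10]:14*1474473+16669653=37312275
[16] T[16,10]:15*37312275+368411615=928095740
Read c(16,10) = 928095740.

928095740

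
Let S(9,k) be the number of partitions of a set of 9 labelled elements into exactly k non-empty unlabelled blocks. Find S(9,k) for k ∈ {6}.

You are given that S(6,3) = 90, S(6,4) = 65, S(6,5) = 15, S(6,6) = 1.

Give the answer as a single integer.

row 7: T[7][4]=4·65+90=350  T[7][5]=5·15+65=140  T[7][6]=6·1+15=21
row 8: T[8][5]=5·140+350=1050  T[8][6]=6·21+140=266
row 9: T[9][6]=6·266+1050=2646
Read S(9,6) = 2646.

2646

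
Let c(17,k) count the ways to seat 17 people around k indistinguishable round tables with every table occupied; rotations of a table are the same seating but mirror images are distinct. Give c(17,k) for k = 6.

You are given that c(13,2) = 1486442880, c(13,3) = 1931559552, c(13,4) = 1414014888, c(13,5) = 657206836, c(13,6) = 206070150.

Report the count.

row 14: T[14][3]=13·1931559552+1486442880=26596717056  T[14][4]=13·1414014888+1931559552=20313753096  T[14][5]=13·657206836+1414014888=9957703756  T[14][6]=13·206070150+657206836=3336118786
row 15: T[15][4]=14·20313753096+26596717056=310989260400  T[15][5]=14·9957703756+20313753096=159721605680  T[15][6]=14·3336118786+9957703756=56663366760
row 16: T[16][5]=15·159721605680+310989260400=2706813345600  T[16][6]=15·56663366760+159721605680=1009672107080
row 17: T[17][6]=16·1009672107080+2706813345600=18861567058880
Read c(17,6) = 18861567058880.

18861567058880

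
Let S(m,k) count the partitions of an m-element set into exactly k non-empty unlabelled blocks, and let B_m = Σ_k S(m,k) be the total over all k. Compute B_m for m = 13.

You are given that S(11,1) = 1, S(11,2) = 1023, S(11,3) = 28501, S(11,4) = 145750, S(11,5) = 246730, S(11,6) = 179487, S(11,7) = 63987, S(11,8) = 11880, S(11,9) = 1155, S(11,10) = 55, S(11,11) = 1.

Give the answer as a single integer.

i=12: T(12,1)=0+1·1=1 | T(12,2)=1+2·1023=2047 | T(12,3)=1023+3·28501=86526 | T(12,4)=28501+4·145750=611501 | T(12,5)=145750+5·246730=1379400 | T(12,6)=246730+6·179487=1323652 | T(12,7)=179487+7·63987=627396 | T(12,8)=63987+8·11880=159027 | T(12,9)=11880+9·1155=22275 | T(12,10)=1155+10·55=1705 | T(12,11)=55+11·1=66 | T(12,12)=1+12·0=1
i=13: T(13,1)=0+1·1=1 | T(13,2)=1+2·2047=4095 | T(13,3)=2047+3·86526=261625 | T(13,4)=86526+4·611501=2532530 | T(13,5)=611501+5·1379400=7508501 | T(13,6)=1379400+6·1323652=9321312 | T(13,7)=1323652+7·627396=5715424 | T(13,8)=627396+8·159027=1899612 | T(13,9)=159027+9·22275=359502 | T(13,10)=22275+10·1705=39325 | T(13,11)=1705+11·66=2431 | T(13,12)=66+12·1=78 | T(13,13)=1+13·0=1
B_13 = ΣS(13,k) = 1+4095+261625+2532530+7508501+9321312+5715424+1899612+359502+39325+2431+78+1 = 27644437

27644437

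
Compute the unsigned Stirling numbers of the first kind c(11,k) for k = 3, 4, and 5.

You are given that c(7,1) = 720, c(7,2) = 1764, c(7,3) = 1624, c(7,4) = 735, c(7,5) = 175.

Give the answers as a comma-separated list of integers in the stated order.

12753576, 8409500, 3416930

r8: T_8,1=7×720+0=5040; T_8,2=7×1764+720=13068; T_8,3=7×1624+1764=13132; T_8,4=7×735+1624=6769; T_8,5=7×175+735=1960
r9: T_9,1=8×5040+0=40320; T_9,2=8×13068+5040=109584; T_9,3=8×13132+13068=118124; T_9,4=8×6769+13132=67284; T_9,5=8×1960+6769=22449
r10: T_10,2=9×109584+40320=1026576; T_10,3=9×118124+109584=1172700; T_10,4=9×67284+118124=723680; T_10,5=9×22449+67284=269325
r11: T_11,3=10×1172700+1026576=12753576; T_11,4=10×723680+1172700=8409500; T_11,5=10×269325+723680=3416930
Read c(11,3) = 12753576, c(11,4) = 8409500, c(11,5) = 3416930.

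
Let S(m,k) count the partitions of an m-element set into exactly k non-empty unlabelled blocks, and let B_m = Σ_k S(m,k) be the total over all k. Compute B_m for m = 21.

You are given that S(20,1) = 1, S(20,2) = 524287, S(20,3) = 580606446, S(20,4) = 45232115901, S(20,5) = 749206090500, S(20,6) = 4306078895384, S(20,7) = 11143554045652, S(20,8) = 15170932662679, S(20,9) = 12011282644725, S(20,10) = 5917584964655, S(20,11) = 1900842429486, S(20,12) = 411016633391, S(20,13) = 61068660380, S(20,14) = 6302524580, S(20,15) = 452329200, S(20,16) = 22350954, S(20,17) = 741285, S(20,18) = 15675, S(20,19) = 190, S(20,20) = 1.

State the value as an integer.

i=21: T(21,1)=0+1·1=1 | T(21,2)=1+2·524287=1048575 | T(21,3)=524287+3·580606446=1742343625 | T(21,4)=580606446+4·45232115901=181509070050 | T(21,5)=45232115901+5·749206090500=3791262568401 | T(21,6)=749206090500+6·4306078895384=26585679462804 | T(21,7)=4306078895384+7·11143554045652=82310957214948 | T(21,8)=11143554045652+8·15170932662679=132511015347084 | T(21,9)=15170932662679+9·12011282644725=123272476465204 | T(21,10)=12011282644725+10·5917584964655=71187132291275 | T(21,11)=5917584964655+11·1900842429486=26826851689001 | T(21,12)=1900842429486+12·411016633391=6833042030178 | T(21,13)=411016633391+13·61068660380=1204909218331 | T(21,14)=61068660380+14·6302524580=149304004500 | T(21,15)=6302524580+15·452329200=13087462580 | T(21,16)=452329200+16·22350954=809944464 | T(21,17)=22350954+17·741285=34952799 | T(21,18)=741285+18·15675=1023435 | T(21,19)=15675+19·190=19285 | T(21,20)=190+20·1=210 | T(21,21)=1+21·0=1
B_21 = ΣS(21,k) = 1+1048575+1742343625+181509070050+3791262568401+26585679462804+82310957214948+132511015347084+123272476465204+71187132291275+26826851689001+6833042030178+1204909218331+149304004500+13087462580+809944464+34952799+1023435+19285+210+1 = 474869816156751

474869816156751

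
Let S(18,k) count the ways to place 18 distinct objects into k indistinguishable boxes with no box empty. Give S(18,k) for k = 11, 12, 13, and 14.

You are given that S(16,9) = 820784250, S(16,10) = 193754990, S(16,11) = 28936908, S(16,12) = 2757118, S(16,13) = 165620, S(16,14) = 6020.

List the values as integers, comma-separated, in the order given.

[17] T[17,10]:10*193754990+820784250=2758334150 · T[17,11]:11*28936908+193754990=512060978 · T[17,12]:12*2757118+28936908=62022324 · T[17,13]:13*165620+2757118=4910178 · T[17,14]:14*6020+165620=249900
[18] T[18,11]:11*512060978+2758334150=8391004908 · T[18,12]:12*62022324+512060978=1256328866 · T[18,13]:13*4910178+62022324=125854638 · T[18,14]:14*249900+4910178=8408778
Read S(18,11) = 8391004908, S(18,12) = 1256328866, S(18,13) = 125854638, S(18,14) = 8408778.

8391004908, 1256328866, 125854638, 8408778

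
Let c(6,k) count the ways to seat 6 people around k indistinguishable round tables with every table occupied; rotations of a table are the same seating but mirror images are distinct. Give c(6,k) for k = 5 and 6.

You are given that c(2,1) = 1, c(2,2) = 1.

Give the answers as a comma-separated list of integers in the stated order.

15, 1

row 3: T[3][2]=2·1+1=3  T[3][3]=2·0+1=1
row 4: T[4][3]=3·1+3=6  T[4][4]=3·0+1=1
row 5: T[5][4]=4·1+6=10  T[5][5]=4·0+1=1
row 6: T[6][5]=5·1+10=15  T[6][6]=5·0+1=1
Read c(6,5) = 15, c(6,6) = 1.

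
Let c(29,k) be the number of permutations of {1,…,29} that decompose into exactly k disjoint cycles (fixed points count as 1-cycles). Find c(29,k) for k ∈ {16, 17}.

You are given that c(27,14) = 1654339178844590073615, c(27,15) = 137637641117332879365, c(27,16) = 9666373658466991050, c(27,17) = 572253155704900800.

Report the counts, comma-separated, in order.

row 28: T[28][15]=27·137637641117332879365+1654339178844590073615=5370555489012577816470  T[28][16]=27·9666373658466991050+137637641117332879365=398629729895941637715  T[28][17]=27·572253155704900800+9666373658466991050=25117208862499312650
row 29: T[29][16]=28·398629729895941637715+5370555489012577816470=16532187926098943672490  T[29][17]=28·25117208862499312650+398629729895941637715=1101911578045922391915
Read c(29,16) = 16532187926098943672490, c(29,17) = 1101911578045922391915.

16532187926098943672490, 1101911578045922391915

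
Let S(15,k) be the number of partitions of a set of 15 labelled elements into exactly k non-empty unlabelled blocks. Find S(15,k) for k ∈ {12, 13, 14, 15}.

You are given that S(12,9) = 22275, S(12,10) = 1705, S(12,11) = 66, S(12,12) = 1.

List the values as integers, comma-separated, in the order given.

row 13: T[13][10]=10·1705+22275=39325  T[13][11]=11·66+1705=2431  T[13][12]=12·1+66=78  T[13][13]=13·0+1=1
row 14: T[14][11]=11·2431+39325=66066  T[14][12]=12·78+2431=3367  T[14][13]=13·1+78=91  T[14][14]=14·0+1=1
row 15: T[15][12]=12·3367+66066=106470  T[15][13]=13·91+3367=4550  T[15][14]=14·1+91=105  T[15][15]=15·0+1=1
Read S(15,12) = 106470, S(15,13) = 4550, S(15,14) = 105, S(15,15) = 1.

106470, 4550, 105, 1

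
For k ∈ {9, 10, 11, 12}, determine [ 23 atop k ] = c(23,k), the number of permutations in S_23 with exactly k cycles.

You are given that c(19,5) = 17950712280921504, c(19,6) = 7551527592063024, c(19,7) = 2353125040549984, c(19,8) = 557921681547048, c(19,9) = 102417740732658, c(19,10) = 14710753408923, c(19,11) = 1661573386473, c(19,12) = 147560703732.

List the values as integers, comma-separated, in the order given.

[20] T[20,6]:19*7551527592063024+17950712280921504=161429736530118960 · T[20,7]:19*2353125040549984+7551527592063024=52260903362512720 · T[20,8]:19*557921681547048+2353125040549984=12953636989943896 · T[20,9]:19*102417740732658+557921681547048=2503858755467550 · T[20,10]:19*14710753408923+102417740732658=381922055502195 · T[20,11]:19*1661573386473+14710753408923=46280647751910 · T[20,12]:19*147560703732+1661573386473=4465226757381
[21] T[21,7]:20*52260903362512720+161429736530118960=1206647803780373360 · T[21,8]:20*12953636989943896+52260903362512720=311333643161390640 · T[21,9]:20*2503858755467550+12953636989943896=63030812099294896 · T[21,10]:20*381922055502195+2503858755467550=10142299865511450 · T[21,11]:20*46280647751910+381922055502195=1307535010540395 · T[21,12]:20*4465226757381+46280647751910=135585182899530
[22] T[22,8]:21*311333643161390640+1206647803780373360=7744654310169576800 · T[22,9]:21*63030812099294896+311333643161390640=1634980697246583456 · T[22,10]:21*10142299865511450+63030812099294896=276019109275035346 · T[22,11]:21*1307535010540395+10142299865511450=37600535086859745 · T[22,12]:21*135585182899530+1307535010540395=4154823851430525
[23] T[23,9]:22*1634980697246583456+7744654310169576800=43714229649594412832 · T[23,10]:22*276019109275035346+1634980697246583456=7707401101297361068 · T[23,11]:22*37600535086859745+276019109275035346=1103230881185949736 · T[23,12]:22*4154823851430525+37600535086859745=129006659818331295
Read c(23,9) = 43714229649594412832, c(23,10) = 7707401101297361068, c(23,11) = 1103230881185949736, c(23,12) = 129006659818331295.

43714229649594412832, 7707401101297361068, 1103230881185949736, 129006659818331295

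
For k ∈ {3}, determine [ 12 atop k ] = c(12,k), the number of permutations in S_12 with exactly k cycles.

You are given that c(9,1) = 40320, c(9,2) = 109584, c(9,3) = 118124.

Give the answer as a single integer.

@10  (10,1):40320·9+0→362880, (10,2):109584·9+40320→1026576, (10,3):118124·9+109584→1172700
@11  (11,2):1026576·10+362880→10628640, (11,3):1172700·10+1026576→12753576
@12  (12,3):12753576·11+10628640→150917976
Read c(12,3) = 150917976.

150917976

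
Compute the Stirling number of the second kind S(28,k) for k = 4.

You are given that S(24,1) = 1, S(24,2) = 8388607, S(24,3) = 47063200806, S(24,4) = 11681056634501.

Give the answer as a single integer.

[25] T[25,1]:1*1+0=1 · T[25,2]:2*8388607+1=16777215 · T[25,3]:3*47063200806+8388607=141197991025 · T[25,4]:4*11681056634501+47063200806=46771289738810
[26] T[26,2]:2*16777215+1=33554431 · T[26,3]:3*141197991025+16777215=423610750290 · T[26,4]:4*46771289738810+141197991025=187226356946265
[27] T[27,3]:3*423610750290+33554431=1270865805301 · T[27,4]:4*187226356946265+423610750290=749329038535350
[28] T[28,4]:4*749329038535350+1270865805301=2998587019946701
Read S(28,4) = 2998587019946701.

2998587019946701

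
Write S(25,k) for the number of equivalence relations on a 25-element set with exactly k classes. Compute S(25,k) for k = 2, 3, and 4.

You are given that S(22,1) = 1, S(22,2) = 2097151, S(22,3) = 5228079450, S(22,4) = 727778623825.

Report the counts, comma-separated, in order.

16777215, 141197991025, 46771289738810

row 23: T[23][1]=1·1+0=1  T[23][2]=2·2097151+1=4194303  T[23][3]=3·5228079450+2097151=15686335501  T[23][4]=4·727778623825+5228079450=2916342574750
row 24: T[24][1]=1·1+0=1  T[24][2]=2·4194303+1=8388607  T[24][3]=3·15686335501+4194303=47063200806  T[24][4]=4·2916342574750+15686335501=11681056634501
row 25: T[25][2]=2·8388607+1=16777215  T[25][3]=3·47063200806+8388607=141197991025  T[25][4]=4·11681056634501+47063200806=46771289738810
Read S(25,2) = 16777215, S(25,3) = 141197991025, S(25,4) = 46771289738810.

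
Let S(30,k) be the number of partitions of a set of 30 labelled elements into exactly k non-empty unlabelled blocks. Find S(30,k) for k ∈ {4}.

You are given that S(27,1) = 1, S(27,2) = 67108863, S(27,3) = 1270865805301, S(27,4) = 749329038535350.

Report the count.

r28: T_28,2=2×67108863+1=134217727; T_28,3=3×1270865805301+67108863=3812664524766; T_28,4=4×749329038535350+1270865805301=2998587019946701
r29: T_29,3=3×3812664524766+134217727=11438127792025; T_29,4=4×2998587019946701+3812664524766=11998160744311570
r30: T_30,4=4×11998160744311570+11438127792025=48004081105038305
Read S(30,4) = 48004081105038305.

48004081105038305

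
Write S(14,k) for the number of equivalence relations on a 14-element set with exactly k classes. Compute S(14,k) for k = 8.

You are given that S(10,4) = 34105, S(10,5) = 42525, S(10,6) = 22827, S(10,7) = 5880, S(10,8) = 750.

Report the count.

20912320

row 11: T[11][5]=5·42525+34105=246730  T[11][6]=6·22827+42525=179487  T[11][7]=7·5880+22827=63987  T[11][8]=8·750+5880=11880
row 12: T[12][6]=6·179487+246730=1323652  T[12][7]=7·63987+179487=627396  T[12][8]=8·11880+63987=159027
row 13: T[13][7]=7·627396+1323652=5715424  T[13][8]=8·159027+627396=1899612
row 14: T[14][8]=8·1899612+5715424=20912320
Read S(14,8) = 20912320.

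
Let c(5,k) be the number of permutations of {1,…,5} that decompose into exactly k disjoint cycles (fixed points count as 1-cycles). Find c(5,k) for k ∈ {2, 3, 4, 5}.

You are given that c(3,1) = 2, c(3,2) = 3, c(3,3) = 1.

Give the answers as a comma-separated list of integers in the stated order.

r4: T_4,1=3×2+0=6; T_4,2=3×3+2=11; T_4,3=3×1+3=6; T_4,4=3×0+1=1
r5: T_5,2=4×11+6=50; T_5,3=4×6+11=35; T_5,4=4×1+6=10; T_5,5=4×0+1=1
Read c(5,2) = 50, c(5,3) = 35, c(5,4) = 10, c(5,5) = 1.

50, 35, 10, 1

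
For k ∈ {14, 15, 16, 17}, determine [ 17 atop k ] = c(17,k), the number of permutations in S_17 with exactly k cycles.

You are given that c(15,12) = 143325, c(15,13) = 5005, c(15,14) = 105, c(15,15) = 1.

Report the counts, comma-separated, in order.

[16] T[16,13]:15*5005+143325=218400 · T[16,14]:15*105+5005=6580 · T[16,15]:15*1+105=120 · T[16,16]:15*0+1=1
[17] T[17,14]:16*6580+218400=323680 · T[17,15]:16*120+6580=8500 · T[17,16]:16*1+120=136 · T[17,17]:16*0+1=1
Read c(17,14) = 323680, c(17,15) = 8500, c(17,16) = 136, c(17,17) = 1.

323680, 8500, 136, 1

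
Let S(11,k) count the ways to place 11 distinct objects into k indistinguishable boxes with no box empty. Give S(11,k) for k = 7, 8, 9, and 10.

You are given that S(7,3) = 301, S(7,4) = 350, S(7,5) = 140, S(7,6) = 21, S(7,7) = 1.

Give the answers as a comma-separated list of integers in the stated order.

63987, 11880, 1155, 55

r8: T_8,4=4×350+301=1701; T_8,5=5×140+350=1050; T_8,6=6×21+140=266; T_8,7=7×1+21=28; T_8,8=8×0+1=1
r9: T_9,5=5×1050+1701=6951; T_9,6=6×266+1050=2646; T_9,7=7×28+266=462; T_9,8=8×1+28=36; T_9,9=9×0+1=1
r10: T_10,6=6×2646+6951=22827; T_10,7=7×462+2646=5880; T_10,8=8×36+462=750; T_10,9=9×1+36=45; T_10,10=10×0+1=1
r11: T_11,7=7×5880+22827=63987; T_11,8=8×750+5880=11880; T_11,9=9×45+750=1155; T_11,10=10×1+45=55
Read S(11,7) = 63987, S(11,8) = 11880, S(11,9) = 1155, S(11,10) = 55.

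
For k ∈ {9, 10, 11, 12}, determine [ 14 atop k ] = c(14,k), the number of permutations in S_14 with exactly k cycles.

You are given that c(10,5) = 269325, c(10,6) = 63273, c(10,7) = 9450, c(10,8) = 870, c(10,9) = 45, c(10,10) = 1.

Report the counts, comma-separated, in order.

16669653, 1474473, 91091, 3731

row 11: T[11][6]=10·63273+269325=902055  T[11][7]=10·9450+63273=157773  T[11][8]=10·870+9450=18150  T[11][9]=10·45+870=1320  T[11][10]=10·1+45=55  T[11][11]=10·0+1=1
row 12: T[12][7]=11·157773+902055=2637558  T[12][8]=11·18150+157773=357423  T[12][9]=11·1320+18150=32670  T[12][10]=11·55+1320=1925  T[12][11]=11·1+55=66  T[12][12]=11·0+1=1
row 13: T[13][8]=12·357423+2637558=6926634  T[13][9]=12·32670+357423=749463  T[13][10]=12·1925+32670=55770  T[13][11]=12·66+1925=2717  T[13][12]=12·1+66=78
row 14: T[14][9]=13·749463+6926634=16669653  T[14][10]=13·55770+749463=1474473  T[14][11]=13·2717+55770=91091  T[14][12]=13·78+2717=3731
Read c(14,9) = 16669653, c(14,10) = 1474473, c(14,11) = 91091, c(14,12) = 3731.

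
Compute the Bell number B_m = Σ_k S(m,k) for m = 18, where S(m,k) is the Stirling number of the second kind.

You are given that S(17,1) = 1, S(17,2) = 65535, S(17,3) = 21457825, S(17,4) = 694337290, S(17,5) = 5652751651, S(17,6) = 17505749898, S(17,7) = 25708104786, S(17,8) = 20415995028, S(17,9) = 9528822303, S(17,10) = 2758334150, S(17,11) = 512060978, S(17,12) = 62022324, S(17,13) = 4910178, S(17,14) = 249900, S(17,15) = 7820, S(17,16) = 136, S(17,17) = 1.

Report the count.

682076806159

row 18: T[18][1]=1·1+0=1  T[18][2]=2·65535+1=131071  T[18][3]=3·21457825+65535=64439010  T[18][4]=4·694337290+21457825=2798806985  T[18][5]=5·5652751651+694337290=28958095545  T[18][6]=6·17505749898+5652751651=110687251039  T[18][7]=7·25708104786+17505749898=197462483400  T[18][8]=8·20415995028+25708104786=189036065010  T[18][9]=9·9528822303+20415995028=106175395755  T[18][10]=10·2758334150+9528822303=37112163803  T[18][11]=11·512060978+2758334150=8391004908  T[18][12]=12·62022324+512060978=1256328866  T[18][13]=13·4910178+62022324=125854638  T[18][14]=14·249900+4910178=8408778  T[18][15]=15·7820+249900=367200  T[18][16]=16·136+7820=9996  T[18][17]=17·1+136=153  T[18][18]=18·0+1=1
B_18 = ΣS(18,k) = 1+131071+64439010+2798806985+28958095545+110687251039+197462483400+189036065010+106175395755+37112163803+8391004908+1256328866+125854638+8408778+367200+9996+153+1 = 682076806159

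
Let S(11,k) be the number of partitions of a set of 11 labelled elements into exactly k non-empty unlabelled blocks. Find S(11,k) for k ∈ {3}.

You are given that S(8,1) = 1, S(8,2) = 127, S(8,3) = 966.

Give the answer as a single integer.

28501

r9: T_9,1=1×1+0=1; T_9,2=2×127+1=255; T_9,3=3×966+127=3025
r10: T_10,2=2×255+1=511; T_10,3=3×3025+255=9330
r11: T_11,3=3×9330+511=28501
Read S(11,3) = 28501.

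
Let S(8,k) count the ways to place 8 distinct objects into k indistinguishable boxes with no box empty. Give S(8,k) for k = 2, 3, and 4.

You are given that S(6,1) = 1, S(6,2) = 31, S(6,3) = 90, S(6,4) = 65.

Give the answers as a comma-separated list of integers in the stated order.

[7] T[7,1]:1*1+0=1 · T[7,2]:2*31+1=63 · T[7,3]:3*90+31=301 · T[7,4]:4*65+90=350
[8] T[8,2]:2*63+1=127 · T[8,3]:3*301+63=966 · T[8,4]:4*350+301=1701
Read S(8,2) = 127, S(8,3) = 966, S(8,4) = 1701.

127, 966, 1701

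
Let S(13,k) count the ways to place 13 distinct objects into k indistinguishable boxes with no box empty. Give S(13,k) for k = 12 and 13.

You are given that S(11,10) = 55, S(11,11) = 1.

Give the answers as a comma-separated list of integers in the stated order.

row 12: T[12][11]=11·1+55=66  T[12][12]=12·0+1=1
row 13: T[13][12]=12·1+66=78  T[13][13]=13·0+1=1
Read S(13,12) = 78, S(13,13) = 1.

78, 1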